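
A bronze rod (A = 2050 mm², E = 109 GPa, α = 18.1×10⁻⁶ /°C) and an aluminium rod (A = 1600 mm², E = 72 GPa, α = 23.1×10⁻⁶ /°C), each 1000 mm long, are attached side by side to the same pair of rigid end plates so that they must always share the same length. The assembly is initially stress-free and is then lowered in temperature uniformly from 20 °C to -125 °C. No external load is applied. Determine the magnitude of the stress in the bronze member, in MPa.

σ ≈ 26.9 MPa (compressive)

The aluminium has the larger α, so on cooling it would change length more than the bronze if both were free. The rigid plates force a common final length, so the aluminium is put into tension and the bronze into compression, with equal and opposite forces P (no external load).
Setting the final lengths equal and cancelling L: (α₁ − α₂)ΔT = P/(A₁E₁) + P/(A₂E₂).
|α₁ − α₂|·ΔT = 5×10⁻⁶ × 145 = 0.000725.
1/(A₁E₁) + 1/(A₂E₂) = 1/(2050×109×10³) + 1/(1600×72×10³) = 1.316×10⁻⁸ N⁻¹.
So P = 0.000725 / 1.316×10⁻⁸ = 55.11 kN.
σ_{bronze} = P/A₁ = 55110/2050 = 26.88 MPa, compressive.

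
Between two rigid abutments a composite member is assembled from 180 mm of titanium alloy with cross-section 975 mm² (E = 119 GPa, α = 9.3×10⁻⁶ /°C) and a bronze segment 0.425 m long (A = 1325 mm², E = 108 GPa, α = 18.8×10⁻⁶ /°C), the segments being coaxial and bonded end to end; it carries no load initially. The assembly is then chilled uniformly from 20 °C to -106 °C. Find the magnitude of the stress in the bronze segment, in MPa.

σ ≈ 203 MPa (tensile)

With the walls removed the bar would change length by δ_free = Σ αᵢΔT Lᵢ = 9.3×10⁻⁶×126×180 + 18.8×10⁻⁶×126×425 = 1.218 mm.
Since the ends are fixed, an axial force P builds up, equal in every segment, with P · Σ Lᵢ/(AᵢEᵢ) = δ_free.
Σ Lᵢ/(AᵢEᵢ) = 180/(975×119×10³) + 425/(1325×108×10³) = 4.521×10⁻⁶ mm/N.
Hence P = δ_free / Σ(L/AE) = 1.218/4.521×10⁻⁶ = 269.3 kN (tensile).
σ_{bronze} = P / A = 269300 / 1325 = 203.3 MPa.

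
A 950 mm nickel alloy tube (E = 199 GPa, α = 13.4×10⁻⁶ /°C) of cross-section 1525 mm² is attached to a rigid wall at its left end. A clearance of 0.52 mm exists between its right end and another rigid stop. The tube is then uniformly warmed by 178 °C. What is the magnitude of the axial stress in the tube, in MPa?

σ ≈ 366 MPa (compressive)

Free thermal elongation = αΔT L = 13.4×10⁻⁶ × 178 × 950 = 2.266 mm.
The gap closes (δ_free > 0.52 mm) and the wall then resists a further 2.266 − 0.52 = 1.746 mm of expansion.
That suppressed elongation corresponds to σ = E·Δ/L = 199×10³ × 1.746/950 = 365.7 MPa.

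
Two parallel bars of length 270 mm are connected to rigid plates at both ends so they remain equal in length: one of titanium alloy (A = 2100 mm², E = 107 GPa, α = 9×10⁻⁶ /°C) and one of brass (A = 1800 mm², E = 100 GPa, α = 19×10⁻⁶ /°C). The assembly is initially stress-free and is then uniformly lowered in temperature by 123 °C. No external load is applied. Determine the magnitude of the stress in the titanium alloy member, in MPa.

Both members must finish at the same length. With the larger α, the brass tends to over-contract; the plates restrain it, putting the brass in tension and the titanium alloy in compression. With no external load the two internal forces are equal and opposite, magnitude P.
Equating the net (thermal + elastic) strains gives |α₁ − α₂|·ΔT = P·[1/(A₁E₁) + 1/(A₂E₂)].
|α₁ − α₂|·ΔT = 10×10⁻⁶ × 123 = 0.00123.
1/(A₁E₁) + 1/(A₂E₂) = 1/(2100×107×10³) + 1/(1800×100×10³) = 1.001×10⁻⁸ N⁻¹.
So P = 0.00123 / 1.001×10⁻⁸ = 122.9 kN.
σ_{titanium alloy} = P/A₁ = 122900/2100 = 58.54 MPa, compressive.

σ ≈ 58.5 MPa (compressive)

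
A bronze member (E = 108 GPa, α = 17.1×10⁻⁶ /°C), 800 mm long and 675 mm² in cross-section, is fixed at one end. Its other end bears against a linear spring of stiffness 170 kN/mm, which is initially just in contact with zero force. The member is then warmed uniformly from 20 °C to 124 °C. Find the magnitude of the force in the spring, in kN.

P ≈ 84.4 kN

Free thermal expansion: δ_free = αΔT L = 17.1×10⁻⁶ × 104 × 800 = 1.423 mm.
Let P be the compressive force at the spring. The member shortens elastically by PL/(AE) and the spring compresses by P/k; together these equal δ_free.
P [ L/(AE) + 1/k ] = δ_free → P [ 800/(675×108×10³) + 1/(170×10³) ] = 1.423.
P = 1.423 / 1.686×10⁻⁵ = 84400 N.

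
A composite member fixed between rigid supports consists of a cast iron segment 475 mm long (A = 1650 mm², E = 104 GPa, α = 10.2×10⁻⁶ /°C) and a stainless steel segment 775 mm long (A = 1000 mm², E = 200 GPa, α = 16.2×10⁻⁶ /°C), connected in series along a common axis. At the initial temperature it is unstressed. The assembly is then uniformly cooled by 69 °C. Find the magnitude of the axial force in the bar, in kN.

Free thermal contraction of the whole bar: Σ αᵢΔT Lᵢ = 10.2×10⁻⁶×69×475 + 16.2×10⁻⁶×69×775 = 1.201 mm.
The walls prevent any net length change, so an axial force P (same in every segment) develops. Compatibility: P · Σ Lᵢ/(AᵢEᵢ) = δ_free.
Σ Lᵢ/(AᵢEᵢ) = 475/(1650×104×10³) + 775/(1000×200×10³) = 6.643×10⁻⁶ mm/N.
Hence P = δ_free / Σ(L/AE) = 1.201/6.643×10⁻⁶ = 180.7 kN (tensile).

P ≈ 181 kN (tensile)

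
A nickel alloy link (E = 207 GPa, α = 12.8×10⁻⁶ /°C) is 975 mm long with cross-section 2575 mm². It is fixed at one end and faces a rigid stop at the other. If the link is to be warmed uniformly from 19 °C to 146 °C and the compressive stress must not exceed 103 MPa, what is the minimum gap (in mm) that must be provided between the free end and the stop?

g ≈ 1.1 mm

Free expansion if unrestrained: δ_free = αΔT L = 12.8×10⁻⁶ × 127 × 975 = 1.585 mm.
A stress of 103 MPa corresponds to the wall pushing the link back by σL/E = 103×975/(207×10³) = 0.4851 mm.
So the gap has to take up the difference, g_min = δ_free − σL/E = 1.585 − 0.4851 = 1.1 mm.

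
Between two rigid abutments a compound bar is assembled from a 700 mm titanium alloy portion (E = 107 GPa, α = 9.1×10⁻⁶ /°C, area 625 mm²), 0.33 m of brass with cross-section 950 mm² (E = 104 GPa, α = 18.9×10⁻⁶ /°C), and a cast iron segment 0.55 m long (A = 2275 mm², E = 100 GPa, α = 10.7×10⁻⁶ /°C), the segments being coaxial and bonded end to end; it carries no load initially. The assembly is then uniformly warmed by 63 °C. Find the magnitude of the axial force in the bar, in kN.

P ≈ 71.8 kN (compressive)

With the walls removed the bar would change length by δ_free = Σ αᵢΔT Lᵢ = 9.1×10⁻⁶×63×700 + 18.9×10⁻⁶×63×330 + 10.7×10⁻⁶×63×550 = 1.165 mm.
The walls prevent any net length change, so an axial force P (same in every segment) develops. Compatibility: P · Σ Lᵢ/(AᵢEᵢ) = δ_free.
Σ Lᵢ/(AᵢEᵢ) = 700/(625×107×10³) + 330/(950×104×10³) + 550/(2275×100×10³) = 1.622×10⁻⁵ mm/N.
P = 1.165 / 1.622×10⁻⁵ = 71800 N = 71.8 kN, compressive.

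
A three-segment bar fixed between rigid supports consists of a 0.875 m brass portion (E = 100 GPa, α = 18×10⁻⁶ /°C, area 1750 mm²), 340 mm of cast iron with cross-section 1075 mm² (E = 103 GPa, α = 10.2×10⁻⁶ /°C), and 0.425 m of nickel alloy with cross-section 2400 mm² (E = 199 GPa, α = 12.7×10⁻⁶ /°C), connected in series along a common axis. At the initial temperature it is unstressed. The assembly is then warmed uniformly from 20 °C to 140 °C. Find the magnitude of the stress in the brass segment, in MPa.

σ ≈ 188 MPa (compressive)

Free thermal expansion of the whole bar: Σ αᵢΔT Lᵢ = 18×10⁻⁶×120×875 + 10.2×10⁻⁶×120×340 + 12.7×10⁻⁶×120×425 = 2.954 mm.
The walls prevent any net length change, so an axial force P (same in every segment) develops. Compatibility: P · Σ Lᵢ/(AᵢEᵢ) = δ_free.
The series flexibility is Σ Lᵢ/(AᵢEᵢ) = 875/(1750×100×10³) + 340/(1075×103×10³) + 425/(2400×199×10³) = 8.961×10⁻⁶ mm/N.
Hence P = δ_free / Σ(L/AE) = 2.954/8.961×10⁻⁶ = 329.7 kN (compressive).
σ_{brass} = P / A = 329700 / 1750 = 188.4 MPa.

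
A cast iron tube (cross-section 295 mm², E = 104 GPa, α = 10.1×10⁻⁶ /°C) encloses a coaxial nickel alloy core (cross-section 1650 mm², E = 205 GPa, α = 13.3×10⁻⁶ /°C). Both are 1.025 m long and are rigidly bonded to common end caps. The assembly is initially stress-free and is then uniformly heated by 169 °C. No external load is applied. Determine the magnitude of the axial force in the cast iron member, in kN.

Both members must finish at the same length. With the larger α, the nickel alloy tends to over-expand; the plates restrain it, putting the nickel alloy in compression and the cast iron in tension. With no external load the two internal forces are equal and opposite, magnitude P.
Compatibility of the two members (thermal + elastic change equal): (α₁ − α₂)ΔT = P·[1/(A₁E₁) + 1/(A₂E₂)].
|α₁ − α₂|·ΔT = 3.2×10⁻⁶ × 169 = 0.0005408.
1/(A₁E₁) + 1/(A₂E₂) = 1/(295×104×10³) + 1/(1650×205×10³) = 3.555×10⁻⁸ N⁻¹.
So P = 0.0005408 / 3.555×10⁻⁸ = 15.21 kN.

P ≈ 15.2 kN (tensile in the cast iron)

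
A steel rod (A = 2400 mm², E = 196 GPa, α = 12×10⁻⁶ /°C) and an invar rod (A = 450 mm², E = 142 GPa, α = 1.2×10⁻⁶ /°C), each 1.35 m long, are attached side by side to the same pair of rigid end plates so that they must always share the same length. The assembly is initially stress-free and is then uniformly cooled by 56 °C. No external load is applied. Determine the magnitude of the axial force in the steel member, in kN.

The steel has the larger α, so on cooling it would change length more than the invar if both were free. The rigid plates force a common final length, so the steel is put into tension and the invar into compression, with equal and opposite forces P (no external load).
Compatibility of the two members (thermal + elastic change equal): (α₁ − α₂)ΔT = P·[1/(A₁E₁) + 1/(A₂E₂)].
|α₁ − α₂|·ΔT = 10.8×10⁻⁶ × 56 = 0.0006048.
1/(A₁E₁) + 1/(A₂E₂) = 1/(2400×196×10³) + 1/(450×142×10³) = 1.778×10⁻⁸ N⁻¹.
P = 0.0006048 / 1.778×10⁻⁸ = 34020 N = 34.02 kN.

P ≈ 34 kN (tensile in the steel)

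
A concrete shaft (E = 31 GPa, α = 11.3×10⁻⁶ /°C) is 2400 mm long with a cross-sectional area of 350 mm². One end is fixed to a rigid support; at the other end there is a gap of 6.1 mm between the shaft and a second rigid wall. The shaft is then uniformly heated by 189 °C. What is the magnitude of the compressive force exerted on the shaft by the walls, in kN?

Free thermal elongation = αΔT L = 11.3×10⁻⁶ × 189 × 2400 = 5.126 mm.
This is smaller than the 6.1 mm clearance, so the shaft expands freely without reaching the stop — the stress is zero.

P ≈ 0 kN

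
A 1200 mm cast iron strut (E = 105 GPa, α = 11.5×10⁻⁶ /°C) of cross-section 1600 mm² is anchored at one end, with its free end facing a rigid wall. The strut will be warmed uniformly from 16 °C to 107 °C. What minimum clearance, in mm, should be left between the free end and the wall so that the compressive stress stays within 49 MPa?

With no wall the strut would lengthen by αΔT L = 11.5×10⁻⁶ × 91 × 1200 = 1.256 mm.
At the allowable stress the elastic shortening the wall may impose is σL/E = 49 × 1200 / (105×10³) = 0.56 mm.
The gap must absorb the remainder: g_min = 1.256 − 0.56 = 0.6958 mm.

g ≈ 0.696 mm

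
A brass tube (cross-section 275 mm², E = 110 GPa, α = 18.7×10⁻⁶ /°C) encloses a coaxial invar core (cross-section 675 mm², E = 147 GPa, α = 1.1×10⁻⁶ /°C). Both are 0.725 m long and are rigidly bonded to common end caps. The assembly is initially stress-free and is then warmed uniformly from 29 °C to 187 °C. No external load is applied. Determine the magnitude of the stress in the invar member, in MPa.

σ ≈ 95.5 MPa (tensile)

Both members must finish at the same length. With the larger α, the brass tends to over-expand; the plates restrain it, putting the brass in compression and the invar in tension. With no external load the two internal forces are equal and opposite, magnitude P.
Equating the net (thermal + elastic) strains gives |α₁ − α₂|·ΔT = P·[1/(A₁E₁) + 1/(A₂E₂)].
|α₁ − α₂|·ΔT = 17.6×10⁻⁶ × 158 = 0.002781.
1/(A₁E₁) + 1/(A₂E₂) = 1/(275×110×10³) + 1/(675×147×10³) = 4.314×10⁻⁸ N⁻¹.
P = 0.002781 / 4.314×10⁻⁸ = 64470 N = 64.47 kN.
σ_{invar} = P/A₂ = 64470/675 = 95.51 MPa, tensile.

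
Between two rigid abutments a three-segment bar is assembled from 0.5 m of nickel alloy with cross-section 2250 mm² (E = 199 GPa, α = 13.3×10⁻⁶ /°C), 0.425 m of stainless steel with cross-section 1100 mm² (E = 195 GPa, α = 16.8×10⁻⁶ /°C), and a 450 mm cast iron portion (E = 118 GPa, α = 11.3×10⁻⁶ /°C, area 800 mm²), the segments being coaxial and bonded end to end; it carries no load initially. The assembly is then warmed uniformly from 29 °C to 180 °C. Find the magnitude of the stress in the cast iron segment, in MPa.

Free thermal expansion of the whole bar: Σ αᵢΔT Lᵢ = 13.3×10⁻⁶×151×500 + 16.8×10⁻⁶×151×425 + 11.3×10⁻⁶×151×450 = 2.85 mm.
Since the ends are fixed, an axial force P builds up, equal in every segment, with P · Σ Lᵢ/(AᵢEᵢ) = δ_free.
Σ Lᵢ/(AᵢEᵢ) = 500/(2250×199×10³) + 425/(1100×195×10³) + 450/(800×118×10³) = 7.865×10⁻⁶ mm/N.
Hence P = δ_free / Σ(L/AE) = 2.85/7.865×10⁻⁶ = 362.4 kN (compressive).
σ_{cast iron} = P / A = 362400 / 800 = 453 MPa.

σ ≈ 453 MPa (compressive)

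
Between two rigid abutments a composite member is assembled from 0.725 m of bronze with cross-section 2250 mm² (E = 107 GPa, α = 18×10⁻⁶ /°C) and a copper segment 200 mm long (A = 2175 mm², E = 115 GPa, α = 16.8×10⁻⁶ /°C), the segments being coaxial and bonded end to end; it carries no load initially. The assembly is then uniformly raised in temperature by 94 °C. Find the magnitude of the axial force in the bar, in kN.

P ≈ 405 kN (compressive)

With the walls removed the bar would change length by δ_free = Σ αᵢΔT Lᵢ = 18×10⁻⁶×94×725 + 16.8×10⁻⁶×94×200 = 1.543 mm.
The rigid supports impose zero overall length change; the single axial force P common to all segments must satisfy P Σ Lᵢ/(AᵢEᵢ) = δ_free.
Σ Lᵢ/(AᵢEᵢ) = 725/(2250×107×10³) + 200/(2175×115×10³) = 3.811×10⁻⁶ mm/N.
So P = 1.543 / 3.811×10⁻⁶ = 404.8 kN, compressive.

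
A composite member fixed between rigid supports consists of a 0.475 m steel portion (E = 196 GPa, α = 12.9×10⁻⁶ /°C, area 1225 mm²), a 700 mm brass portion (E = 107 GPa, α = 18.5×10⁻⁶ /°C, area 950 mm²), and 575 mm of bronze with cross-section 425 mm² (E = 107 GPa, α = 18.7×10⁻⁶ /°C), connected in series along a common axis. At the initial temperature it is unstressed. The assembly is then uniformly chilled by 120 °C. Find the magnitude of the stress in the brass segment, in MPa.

Free thermal contraction of the whole bar: Σ αᵢΔT Lᵢ = 12.9×10⁻⁶×120×475 + 18.5×10⁻⁶×120×700 + 18.7×10⁻⁶×120×575 = 3.58 mm.
The rigid supports impose zero overall length change; the single axial force P common to all segments must satisfy P Σ Lᵢ/(AᵢEᵢ) = δ_free.
The series flexibility is Σ Lᵢ/(AᵢEᵢ) = 475/(1225×196×10³) + 700/(950×107×10³) + 575/(425×107×10³) = 2.151×10⁻⁵ mm/N.
P = 3.58 / 2.151×10⁻⁵ = 166400 N = 166.4 kN, tensile.
σ_{brass} = P / A = 166400 / 950 = 175.2 MPa.

σ ≈ 175 MPa (tensile)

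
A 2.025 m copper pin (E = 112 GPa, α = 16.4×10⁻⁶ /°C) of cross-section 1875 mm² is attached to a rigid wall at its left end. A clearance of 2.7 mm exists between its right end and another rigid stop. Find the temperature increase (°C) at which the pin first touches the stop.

The gap closes when αΔT L = 2.7 mm, since the pin is still unstressed at that instant.
So ΔT = g/(αL) = 2.7/(16.4×10⁻⁶ × 2025) = 81.3 °C.

ΔT ≈ 81.3 °C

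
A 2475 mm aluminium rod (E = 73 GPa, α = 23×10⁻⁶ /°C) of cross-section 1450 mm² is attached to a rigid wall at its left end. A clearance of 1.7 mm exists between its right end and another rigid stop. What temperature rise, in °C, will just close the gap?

ΔT ≈ 29.9 °C

The gap closes when αΔT L = 1.7 mm, since the rod is still unstressed at that instant.
ΔT = 1.7 / (23×10⁻⁶ × 2475) = 29.86 °C.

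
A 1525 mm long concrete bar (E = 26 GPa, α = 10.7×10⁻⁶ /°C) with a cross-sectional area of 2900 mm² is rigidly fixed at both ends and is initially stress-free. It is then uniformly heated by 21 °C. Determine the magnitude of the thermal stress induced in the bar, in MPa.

σ ≈ 5.84 MPa (compressive)

With length fixed, the mechanical strain must cancel the thermal strain αΔT = 10.7×10⁻⁶ × 21 = 224.7×10⁻⁶.
σ = EαΔT = 26×10³ × 10.7×10⁻⁶ × 21 = 5.842 MPa (compressive; the bar is trying to expand).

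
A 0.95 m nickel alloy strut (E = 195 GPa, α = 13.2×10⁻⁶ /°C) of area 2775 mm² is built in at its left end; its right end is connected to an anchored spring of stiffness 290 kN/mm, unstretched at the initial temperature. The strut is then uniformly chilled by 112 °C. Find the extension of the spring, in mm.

The unrestrained thermal change is αΔT L = 13.2×10⁻⁶ × 112 × 950 = 1.404 mm.
With a force P in the spring, the elastic change of the strut is PL/(AE) and that of the spring is P/k; compatibility requires their sum to equal δ_free.
So P = δ_free / [L/(AE) + 1/k] = 1.404 / [ 950/(2775×195×10³) + 1/(290×10³) ].
P = 1.404 / 5.204×10⁻⁶ = 269900 N.
Spring extension = P/k = 269900/(290×10³) = 0.9307 mm.

δ ≈ 0.931 mm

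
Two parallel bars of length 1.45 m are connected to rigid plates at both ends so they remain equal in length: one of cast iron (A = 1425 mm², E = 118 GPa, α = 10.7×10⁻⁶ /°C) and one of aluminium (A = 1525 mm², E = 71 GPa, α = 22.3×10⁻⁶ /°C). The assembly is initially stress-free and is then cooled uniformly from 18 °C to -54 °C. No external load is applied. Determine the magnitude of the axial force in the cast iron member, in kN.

P ≈ 55 kN (compressive in the cast iron)

The aluminium has the larger α, so on cooling it would change length more than the cast iron if both were free. The rigid plates force a common final length, so the aluminium is put into tension and the cast iron into compression, with equal and opposite forces P (no external load).
Equating the net (thermal + elastic) strains gives |α₁ − α₂|·ΔT = P·[1/(A₁E₁) + 1/(A₂E₂)].
|α₁ − α₂|·ΔT = 11.6×10⁻⁶ × 72 = 0.0008352.
1/(A₁E₁) + 1/(A₂E₂) = 1/(1425×118×10³) + 1/(1525×71×10³) = 1.518×10⁻⁸ N⁻¹.
P = 0.0008352 / 1.518×10⁻⁸ = 55010 N = 55.01 kN.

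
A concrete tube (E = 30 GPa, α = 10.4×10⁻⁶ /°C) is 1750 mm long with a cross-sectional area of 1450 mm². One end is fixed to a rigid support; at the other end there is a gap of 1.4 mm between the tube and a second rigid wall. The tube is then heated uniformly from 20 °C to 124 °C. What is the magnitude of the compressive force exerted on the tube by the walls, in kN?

If the wall were absent the tube would grow by αΔT L = 10.4×10⁻⁶ × 104 × 1750 = 1.893 mm.
After closing the 1.4 mm clearance, 1.893 − 1.4 = 0.4928 mm of expansion remains to be suppressed by the wall.
So σ = E(δ_free − g)/L = 30×10³ × 0.4928/1750 = 8.448 MPa.
P = σA = 8.448 × 1450 = 12.25 kN.

P ≈ 12.2 kN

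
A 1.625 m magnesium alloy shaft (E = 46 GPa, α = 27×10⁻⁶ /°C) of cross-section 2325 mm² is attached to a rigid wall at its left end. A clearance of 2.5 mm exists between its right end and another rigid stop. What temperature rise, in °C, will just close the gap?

ΔT ≈ 57 °C

Contact occurs when the free expansion equals the gap: αΔT L = 2.5 mm.
ΔT = 2.5 / (27×10⁻⁶ × 1625) = 56.98 °C.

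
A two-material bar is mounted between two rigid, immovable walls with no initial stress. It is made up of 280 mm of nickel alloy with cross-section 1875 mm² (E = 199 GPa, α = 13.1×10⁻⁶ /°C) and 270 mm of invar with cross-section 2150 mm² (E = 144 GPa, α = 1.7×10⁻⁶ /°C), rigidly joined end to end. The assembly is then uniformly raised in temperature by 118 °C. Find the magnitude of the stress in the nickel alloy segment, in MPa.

If the supports were absent, the total length change would be Σ αᵢΔT Lᵢ = 13.1×10⁻⁶×118×280 + 1.7×10⁻⁶×118×270 = 0.487 mm.
The rigid supports impose zero overall length change; the single axial force P common to all segments must satisfy P Σ Lᵢ/(AᵢEᵢ) = δ_free.
The series flexibility is Σ Lᵢ/(AᵢEᵢ) = 280/(1875×199×10³) + 270/(2150×144×10³) = 1.623×10⁻⁶ mm/N.
So P = 0.487 / 1.623×10⁻⁶ = 300.1 kN, compressive.
σ_{nickel alloy} = P / A = 300100 / 1875 = 160.1 MPa.

σ ≈ 160 MPa (compressive)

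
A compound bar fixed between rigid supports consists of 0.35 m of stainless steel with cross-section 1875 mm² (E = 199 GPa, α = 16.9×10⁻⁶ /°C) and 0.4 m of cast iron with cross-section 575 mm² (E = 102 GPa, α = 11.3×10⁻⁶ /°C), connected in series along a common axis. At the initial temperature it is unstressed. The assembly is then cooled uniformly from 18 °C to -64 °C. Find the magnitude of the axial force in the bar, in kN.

With the walls removed the bar would change length by δ_free = Σ αᵢΔT Lᵢ = 16.9×10⁻⁶×82×350 + 11.3×10⁻⁶×82×400 = 0.8557 mm.
The rigid supports impose zero overall length change; the single axial force P common to all segments must satisfy P Σ Lᵢ/(AᵢEᵢ) = δ_free.
Σ Lᵢ/(AᵢEᵢ) = 350/(1875×199×10³) + 400/(575×102×10³) = 7.758×10⁻⁶ mm/N.
Hence P = δ_free / Σ(L/AE) = 0.8557/7.758×10⁻⁶ = 110.3 kN (tensile).

P ≈ 110 kN (tensile)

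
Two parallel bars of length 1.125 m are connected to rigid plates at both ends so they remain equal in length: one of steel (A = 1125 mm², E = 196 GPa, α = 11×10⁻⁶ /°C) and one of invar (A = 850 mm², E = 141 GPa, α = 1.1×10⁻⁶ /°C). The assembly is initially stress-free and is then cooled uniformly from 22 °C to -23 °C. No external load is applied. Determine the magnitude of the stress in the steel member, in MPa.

σ ≈ 30.7 MPa (tensile)

Both members must finish at the same length. With the larger α, the steel tends to over-contract; the plates restrain it, putting the steel in tension and the invar in compression. With no external load the two internal forces are equal and opposite, magnitude P.
Setting the final lengths equal and cancelling L: (α₁ − α₂)ΔT = P/(A₁E₁) + P/(A₂E₂).
|α₁ − α₂|·ΔT = 9.9×10⁻⁶ × 45 = 0.0004455.
1/(A₁E₁) + 1/(A₂E₂) = 1/(1125×196×10³) + 1/(850×141×10³) = 1.288×10⁻⁸ N⁻¹.
So P = 0.0004455 / 1.288×10⁻⁸ = 34.59 kN.
σ_{steel} = P/A₁ = 34590/1125 = 30.75 MPa, tensile.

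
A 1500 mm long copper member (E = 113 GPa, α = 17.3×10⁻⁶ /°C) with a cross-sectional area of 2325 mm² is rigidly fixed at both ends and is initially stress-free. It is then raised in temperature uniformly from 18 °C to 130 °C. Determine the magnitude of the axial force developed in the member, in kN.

With zero net strain, σ = E·αΔT = 113 GPa × 17.3×10⁻⁶ × 112 = 218.9 MPa.
P = AEαΔT = 2325 × 113×10³ × 17.3×10⁻⁶ × 112 = 509.1 kN (compressive).

P ≈ 509 kN (compressive)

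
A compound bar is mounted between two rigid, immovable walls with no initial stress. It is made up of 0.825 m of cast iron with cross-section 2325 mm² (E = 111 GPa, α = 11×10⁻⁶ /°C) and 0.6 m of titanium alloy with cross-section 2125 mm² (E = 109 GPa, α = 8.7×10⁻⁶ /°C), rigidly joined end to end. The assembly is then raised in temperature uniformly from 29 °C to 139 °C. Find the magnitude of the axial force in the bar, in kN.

Free thermal expansion of the whole bar: Σ αᵢΔT Lᵢ = 11×10⁻⁶×110×825 + 8.7×10⁻⁶×110×600 = 1.572 mm.
The rigid supports impose zero overall length change; the single axial force P common to all segments must satisfy P Σ Lᵢ/(AᵢEᵢ) = δ_free.
Σ Lᵢ/(AᵢEᵢ) = 825/(2325×111×10³) + 600/(2125×109×10³) = 5.787×10⁻⁶ mm/N.
Hence P = δ_free / Σ(L/AE) = 1.572/5.787×10⁻⁶ = 271.7 kN (compressive).

P ≈ 272 kN (compressive)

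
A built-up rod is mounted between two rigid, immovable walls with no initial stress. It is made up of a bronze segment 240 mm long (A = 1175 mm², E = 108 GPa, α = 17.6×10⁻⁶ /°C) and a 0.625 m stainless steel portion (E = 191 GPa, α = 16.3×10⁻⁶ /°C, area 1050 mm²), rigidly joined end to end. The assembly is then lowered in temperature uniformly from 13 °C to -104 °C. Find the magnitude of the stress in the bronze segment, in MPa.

If the supports were absent, the total length change would be Σ αᵢΔT Lᵢ = 17.6×10⁻⁶×117×240 + 16.3×10⁻⁶×117×625 = 1.686 mm.
Since the ends are fixed, an axial force P builds up, equal in every segment, with P · Σ Lᵢ/(AᵢEᵢ) = δ_free.
Σ Lᵢ/(AᵢEᵢ) = 240/(1175×108×10³) + 625/(1050×191×10³) = 5.008×10⁻⁶ mm/N.
So P = 1.686 / 5.008×10⁻⁶ = 336.7 kN, tensile.
σ_{bronze} = P / A = 336700 / 1175 = 286.6 MPa.

σ ≈ 287 MPa (tensile)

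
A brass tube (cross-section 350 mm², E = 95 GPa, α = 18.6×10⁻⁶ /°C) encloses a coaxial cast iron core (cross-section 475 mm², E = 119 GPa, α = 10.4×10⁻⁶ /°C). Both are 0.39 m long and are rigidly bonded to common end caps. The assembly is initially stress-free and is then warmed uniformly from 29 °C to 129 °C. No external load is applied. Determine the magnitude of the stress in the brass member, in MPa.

σ ≈ 49 MPa (compressive)

The brass has the larger α, so on heating it would change length more than the cast iron if both were free. The rigid plates force a common final length, so the brass is put into compression and the cast iron into tension, with equal and opposite forces P (no external load).
Setting the final lengths equal and cancelling L: (α₁ − α₂)ΔT = P/(A₁E₁) + P/(A₂E₂).
|α₁ − α₂|·ΔT = 8.2×10⁻⁶ × 100 = 0.00082.
1/(A₁E₁) + 1/(A₂E₂) = 1/(350×95×10³) + 1/(475×119×10³) = 4.777×10⁻⁸ N⁻¹.
So P = 0.00082 / 4.777×10⁻⁸ = 17.17 kN.
σ_{brass} = P/A₁ = 17170/350 = 49.05 MPa, compressive.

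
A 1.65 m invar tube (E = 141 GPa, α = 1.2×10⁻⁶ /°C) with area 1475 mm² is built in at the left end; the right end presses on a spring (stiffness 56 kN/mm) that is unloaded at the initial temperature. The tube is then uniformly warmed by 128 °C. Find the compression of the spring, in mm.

δ ≈ 0.175 mm

Free thermal expansion: δ_free = αΔT L = 1.2×10⁻⁶ × 128 × 1650 = 0.2534 mm.
Let P be the compressive force at the spring. The tube shortens elastically by PL/(AE) and the spring compresses by P/k; together these equal δ_free.
So P = δ_free / [L/(AE) + 1/k] = 0.2534 / [ 1650/(1475×141×10³) + 1/(56×10³) ].
P = 0.2534 / 2.579×10⁻⁵ = 9827 N.
Spring compression = P/k = 9827/(56×10³) = 0.1755 mm.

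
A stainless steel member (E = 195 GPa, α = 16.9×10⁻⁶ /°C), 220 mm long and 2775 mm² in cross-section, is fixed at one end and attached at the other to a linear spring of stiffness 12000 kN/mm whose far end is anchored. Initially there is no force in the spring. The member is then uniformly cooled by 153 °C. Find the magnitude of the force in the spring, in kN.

P ≈ 1160 kN

If the spring were absent the member would shorten by αΔT L = 16.9×10⁻⁶ × 153 × 220 = 0.5689 mm.
With a force P in the spring, the elastic change of the member is PL/(AE) and that of the spring is P/k; compatibility requires their sum to equal δ_free.
P [ L/(AE) + 1/k ] = δ_free → P [ 220/(2775×195×10³) + 1/(12000×10³) ] = 0.5689.
P = 0.5689 / 4.899×10⁻⁷ = 1.161×10⁶ N.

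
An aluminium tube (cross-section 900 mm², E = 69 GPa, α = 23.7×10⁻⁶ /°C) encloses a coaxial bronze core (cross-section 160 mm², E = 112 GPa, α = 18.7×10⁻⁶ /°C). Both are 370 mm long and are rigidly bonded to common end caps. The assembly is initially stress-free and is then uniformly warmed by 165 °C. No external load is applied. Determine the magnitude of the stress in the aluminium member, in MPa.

σ ≈ 12.7 MPa (compressive)

The aluminium has the larger α, so on heating it would change length more than the bronze if both were free. The rigid plates force a common final length, so the aluminium is put into compression and the bronze into tension, with equal and opposite forces P (no external load).
Compatibility of the two members (thermal + elastic change equal): (α₁ − α₂)ΔT = P·[1/(A₁E₁) + 1/(A₂E₂)].
|α₁ − α₂|·ΔT = 5×10⁻⁶ × 165 = 0.000825.
1/(A₁E₁) + 1/(A₂E₂) = 1/(900×69×10³) + 1/(160×112×10³) = 7.191×10⁻⁸ N⁻¹.
P = 0.000825 / 7.191×10⁻⁸ = 11470 N = 11.47 kN.
σ_{aluminium} = P/A₁ = 11470/900 = 12.75 MPa, compressive.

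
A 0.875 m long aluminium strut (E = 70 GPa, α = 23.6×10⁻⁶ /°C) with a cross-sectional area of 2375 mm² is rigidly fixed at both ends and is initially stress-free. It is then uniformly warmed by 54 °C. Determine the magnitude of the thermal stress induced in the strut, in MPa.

With length fixed, the mechanical strain must cancel the thermal strain αΔT = 23.6×10⁻⁶ × 54 = 1274.4×10⁻⁶.
The stress required to suppress this strain is σ = Eε = 70×10³ × 1274.4×10⁻⁶ = 89.21 MPa, compressive since the strut is trying to expand.

σ ≈ 89.2 MPa (compressive)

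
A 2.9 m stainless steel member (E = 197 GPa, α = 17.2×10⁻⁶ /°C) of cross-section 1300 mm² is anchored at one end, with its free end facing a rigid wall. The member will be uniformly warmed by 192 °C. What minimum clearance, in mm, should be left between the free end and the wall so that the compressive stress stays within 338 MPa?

g ≈ 4.6 mm

Free expansion if unrestrained: δ_free = αΔT L = 17.2×10⁻⁶ × 192 × 2900 = 9.577 mm.
A stress of 338 MPa corresponds to the wall pushing the member back by σL/E = 338×2900/(197×10³) = 4.976 mm.
The gap must absorb the remainder: g_min = 9.577 − 4.976 = 4.601 mm.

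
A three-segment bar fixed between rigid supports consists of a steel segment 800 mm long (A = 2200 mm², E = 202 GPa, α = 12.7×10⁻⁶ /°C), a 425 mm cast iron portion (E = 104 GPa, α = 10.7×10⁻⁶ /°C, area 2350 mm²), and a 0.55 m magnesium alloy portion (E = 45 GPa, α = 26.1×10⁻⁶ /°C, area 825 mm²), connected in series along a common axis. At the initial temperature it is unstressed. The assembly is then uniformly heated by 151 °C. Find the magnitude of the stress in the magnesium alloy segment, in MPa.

σ ≈ 290 MPa (compressive)

With the walls removed the bar would change length by δ_free = Σ αᵢΔT Lᵢ = 12.7×10⁻⁶×151×800 + 10.7×10⁻⁶×151×425 + 26.1×10⁻⁶×151×550 = 4.388 mm.
The rigid supports impose zero overall length change; the single axial force P common to all segments must satisfy P Σ Lᵢ/(AᵢEᵢ) = δ_free.
Σ Lᵢ/(AᵢEᵢ) = 800/(2200×202×10³) + 425/(2350×104×10³) + 550/(825×45×10³) = 1.835×10⁻⁵ mm/N.
P = 4.388 / 1.835×10⁻⁵ = 239100 N = 239.1 kN, compressive.
σ_{magnesium alloy} = P / A = 239100 / 825 = 289.8 MPa.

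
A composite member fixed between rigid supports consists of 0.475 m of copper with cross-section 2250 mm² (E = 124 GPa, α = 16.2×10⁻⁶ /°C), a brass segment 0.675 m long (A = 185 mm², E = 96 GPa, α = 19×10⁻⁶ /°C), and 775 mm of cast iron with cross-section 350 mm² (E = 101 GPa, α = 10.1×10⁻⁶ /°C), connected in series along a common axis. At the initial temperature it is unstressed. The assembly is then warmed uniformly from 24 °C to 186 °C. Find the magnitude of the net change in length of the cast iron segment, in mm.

If the supports were absent, the total length change would be Σ αᵢΔT Lᵢ = 16.2×10⁻⁶×162×475 + 19×10⁻⁶×162×675 + 10.1×10⁻⁶×162×775 = 4.592 mm.
Since the ends are fixed, an axial force P builds up, equal in every segment, with P · Σ Lᵢ/(AᵢEᵢ) = δ_free.
The series flexibility is Σ Lᵢ/(AᵢEᵢ) = 475/(2250×124×10³) + 675/(185×96×10³) + 775/(350×101×10³) = 6.163×10⁻⁵ mm/N.
Hence P = δ_free / Σ(L/AE) = 4.592/6.163×10⁻⁵ = 74.51 kN (compressive).
For the cast iron segment, free thermal change = 10.1×10⁻⁶×162×775 = 1.268 mm and elastic change from P = 74510×775/(350×101×10³) = 1.634 mm; these oppose, so the net change is 0.365 mm (segment shortens).

|ΔL| ≈ 0.365 mm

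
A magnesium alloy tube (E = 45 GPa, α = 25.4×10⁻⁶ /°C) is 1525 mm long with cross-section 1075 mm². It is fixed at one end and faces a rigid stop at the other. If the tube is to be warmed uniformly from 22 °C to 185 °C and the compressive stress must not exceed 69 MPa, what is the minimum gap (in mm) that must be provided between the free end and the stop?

With no wall the tube would lengthen by αΔT L = 25.4×10⁻⁶ × 163 × 1525 = 6.314 mm.
A stress of 69 MPa corresponds to the wall pushing the tube back by σL/E = 69×1525/(45×10³) = 2.338 mm.
The gap must absorb the remainder: g_min = 6.314 − 2.338 = 3.975 mm.

g ≈ 3.98 mm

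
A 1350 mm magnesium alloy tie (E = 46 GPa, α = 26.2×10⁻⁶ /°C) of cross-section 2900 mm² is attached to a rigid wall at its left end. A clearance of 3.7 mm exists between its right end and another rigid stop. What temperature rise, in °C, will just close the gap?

ΔT ≈ 105 °C

Contact occurs when the free expansion equals the gap: αΔT L = 3.7 mm.
ΔT = 3.7 / (26.2×10⁻⁶ × 1350) = 104.6 °C.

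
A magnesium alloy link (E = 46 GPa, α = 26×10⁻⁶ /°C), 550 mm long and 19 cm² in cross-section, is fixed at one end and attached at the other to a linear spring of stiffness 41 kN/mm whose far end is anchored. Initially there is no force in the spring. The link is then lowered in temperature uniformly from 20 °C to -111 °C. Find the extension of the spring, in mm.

δ ≈ 1.49 mm

If the spring were absent the link would shorten by αΔT L = 26×10⁻⁶ × 131 × 550 = 1.873 mm.
With a force P in the spring, the elastic change of the link is PL/(AE) and that of the spring is P/k; compatibility requires their sum to equal δ_free.
So P = δ_free / [L/(AE) + 1/k] = 1.873 / [ 550/(1900×46×10³) + 1/(41×10³) ].
P = 1.873 / 3.068×10⁻⁵ = 61050 N.
Spring extension = P/k = 61050/(41×10³) = 1.489 mm.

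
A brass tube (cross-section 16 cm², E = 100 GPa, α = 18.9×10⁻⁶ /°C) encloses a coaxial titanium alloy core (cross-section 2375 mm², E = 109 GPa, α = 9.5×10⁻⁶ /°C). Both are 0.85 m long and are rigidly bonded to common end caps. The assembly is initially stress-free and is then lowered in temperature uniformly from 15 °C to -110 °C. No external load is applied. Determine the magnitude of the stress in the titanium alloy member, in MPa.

σ ≈ 48.9 MPa (compressive)

The brass has the larger α, so on cooling it would change length more than the titanium alloy if both were free. The rigid plates force a common final length, so the brass is put into tension and the titanium alloy into compression, with equal and opposite forces P (no external load).
Equating the net (thermal + elastic) strains gives |α₁ − α₂|·ΔT = P·[1/(A₁E₁) + 1/(A₂E₂)].
|α₁ − α₂|·ΔT = 9.4×10⁻⁶ × 125 = 0.001175.
1/(A₁E₁) + 1/(A₂E₂) = 1/(1600×100×10³) + 1/(2375×109×10³) = 1.011×10⁻⁸ N⁻¹.
So P = 0.001175 / 1.011×10⁻⁸ = 116.2 kN.
σ_{titanium alloy} = P/A₂ = 116200/2375 = 48.92 MPa, compressive.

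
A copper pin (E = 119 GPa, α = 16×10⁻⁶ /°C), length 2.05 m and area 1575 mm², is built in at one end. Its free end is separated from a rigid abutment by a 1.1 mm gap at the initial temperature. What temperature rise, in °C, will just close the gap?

ΔT ≈ 33.5 °C

The gap closes when αΔT L = 1.1 mm, since the pin is still unstressed at that instant.
So ΔT = g/(αL) = 1.1/(16×10⁻⁶ × 2050) = 33.54 °C.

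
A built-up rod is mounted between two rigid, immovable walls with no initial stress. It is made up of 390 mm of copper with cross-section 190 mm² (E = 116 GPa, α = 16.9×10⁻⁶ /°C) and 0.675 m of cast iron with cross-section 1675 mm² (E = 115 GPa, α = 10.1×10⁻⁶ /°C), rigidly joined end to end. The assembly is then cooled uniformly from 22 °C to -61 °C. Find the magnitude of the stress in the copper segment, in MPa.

With the walls removed the bar would change length by δ_free = Σ αᵢΔT Lᵢ = 16.9×10⁻⁶×83×390 + 10.1×10⁻⁶×83×675 = 1.113 mm.
The rigid supports impose zero overall length change; the single axial force P common to all segments must satisfy P Σ Lᵢ/(AᵢEᵢ) = δ_free.
The series flexibility is Σ Lᵢ/(AᵢEᵢ) = 390/(190×116×10³) + 675/(1675×115×10³) = 2.12×10⁻⁵ mm/N.
So P = 1.113 / 2.12×10⁻⁵ = 52.5 kN, tensile.
σ_{copper} = P / A = 52500 / 190 = 276.3 MPa.

σ ≈ 276 MPa (tensile)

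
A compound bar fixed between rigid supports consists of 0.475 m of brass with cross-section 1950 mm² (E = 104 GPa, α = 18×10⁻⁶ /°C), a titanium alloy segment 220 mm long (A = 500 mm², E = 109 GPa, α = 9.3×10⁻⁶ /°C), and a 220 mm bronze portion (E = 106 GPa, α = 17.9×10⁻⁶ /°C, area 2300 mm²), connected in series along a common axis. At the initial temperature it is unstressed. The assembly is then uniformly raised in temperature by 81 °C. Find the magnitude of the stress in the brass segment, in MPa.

σ ≈ 82.9 MPa (compressive)

With the walls removed the bar would change length by δ_free = Σ αᵢΔT Lᵢ = 18×10⁻⁶×81×475 + 9.3×10⁻⁶×81×220 + 17.9×10⁻⁶×81×220 = 1.177 mm.
The rigid supports impose zero overall length change; the single axial force P common to all segments must satisfy P Σ Lᵢ/(AᵢEᵢ) = δ_free.
Σ Lᵢ/(AᵢEᵢ) = 475/(1950×104×10³) + 220/(500×109×10³) + 220/(2300×106×10³) = 7.281×10⁻⁶ mm/N.
P = 1.177 / 7.281×10⁻⁶ = 161700 N = 161.7 kN, compressive.
σ_{brass} = P / A = 161700 / 1950 = 82.91 MPa.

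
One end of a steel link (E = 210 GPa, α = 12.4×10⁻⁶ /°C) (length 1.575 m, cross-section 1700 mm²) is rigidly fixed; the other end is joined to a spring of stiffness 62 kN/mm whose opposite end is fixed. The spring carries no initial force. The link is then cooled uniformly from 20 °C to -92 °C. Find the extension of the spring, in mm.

The unrestrained thermal change is αΔT L = 12.4×10⁻⁶ × 112 × 1575 = 2.187 mm.
With a force P in the spring, the elastic change of the link is PL/(AE) and that of the spring is P/k; compatibility requires their sum to equal δ_free.
So P = δ_free / [L/(AE) + 1/k] = 2.187 / [ 1575/(1700×210×10³) + 1/(62×10³) ].
P = 2.187 / 2.054×10⁻⁵ = 106500 N.
Spring extension = P/k = 106500/(62×10³) = 1.718 mm.

δ ≈ 1.72 mm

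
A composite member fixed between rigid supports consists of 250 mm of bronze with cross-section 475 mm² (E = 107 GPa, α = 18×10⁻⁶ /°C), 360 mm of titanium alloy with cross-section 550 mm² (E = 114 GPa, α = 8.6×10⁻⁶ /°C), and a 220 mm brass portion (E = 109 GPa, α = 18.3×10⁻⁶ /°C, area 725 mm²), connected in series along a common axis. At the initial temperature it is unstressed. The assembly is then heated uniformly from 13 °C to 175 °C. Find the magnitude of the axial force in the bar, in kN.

P ≈ 140 kN (compressive)

With the walls removed the bar would change length by δ_free = Σ αᵢΔT Lᵢ = 18×10⁻⁶×162×250 + 8.6×10⁻⁶×162×360 + 18.3×10⁻⁶×162×220 = 1.883 mm.
The walls prevent any net length change, so an axial force P (same in every segment) develops. Compatibility: P · Σ Lᵢ/(AᵢEᵢ) = δ_free.
The series flexibility is Σ Lᵢ/(AᵢEᵢ) = 250/(475×107×10³) + 360/(550×114×10³) + 220/(725×109×10³) = 1.344×10⁻⁵ mm/N.
So P = 1.883 / 1.344×10⁻⁵ = 140 kN, compressive.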